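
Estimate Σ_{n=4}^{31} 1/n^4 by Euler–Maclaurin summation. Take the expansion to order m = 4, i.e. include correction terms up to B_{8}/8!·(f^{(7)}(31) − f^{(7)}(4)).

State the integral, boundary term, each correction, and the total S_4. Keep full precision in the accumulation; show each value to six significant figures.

S_4 ≈ 0.00746688

Integral: ∫_4^31 1/x^4 dx = 0.00519714.
Endpoint term: (f(4) + f(31))/2 = (0.00390625 + 1.08281e-06)/2 = 0.00195367.
Integral + boundary = 0.00715081.
Correction k=1: B_{2}/2! · (f^{(1)}(31) − f^{(1)}(4)) = 1/12 · (-1.39718e-07 − (-0.00390625)) = 0.000325509.
Running total after k=1: 0.00747632.
Correction k=2: B_{4}/4! · (f^{(3)}(31) − f^{(3)}(4)) = −1/720 · (-4.36164e-09 − (-0.00732422)) = -1.01725e-05.
Running total after k=2: 0.00746615.
Correction k=3: B_{6}/6! · (f^{(5)}(31) − f^{(5)}(4)) = 1/30240 · (-2.54164e-10 − (-0.0256348)) = 8.47710e-07.
Running total after k=3: 0.00746700.
Correction k=4: B_{8}/8! · (f^{(7)}(31) − f^{(7)}(4)) = −1/1209600 · (-2.38031e-11 − (-0.144196)) = -1.19209e-07.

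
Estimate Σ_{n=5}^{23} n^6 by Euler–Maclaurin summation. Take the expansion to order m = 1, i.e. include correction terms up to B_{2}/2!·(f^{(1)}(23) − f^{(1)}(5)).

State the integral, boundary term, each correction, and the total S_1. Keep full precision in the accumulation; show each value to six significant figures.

The integral term ∫_5^23 x^6 dx = 4.86392e+08.
Endpoint term: (f(5) + f(23))/2 = (15625.0 + 1.48036e+08)/2 = 7.40258e+07.
Integral + boundary = 5.60418e+08.
Order-1 term: 1/12 · (3.86181e+07 − 18750.0) = 3.21661e+06.

S_1 ≈ 5.63635e+08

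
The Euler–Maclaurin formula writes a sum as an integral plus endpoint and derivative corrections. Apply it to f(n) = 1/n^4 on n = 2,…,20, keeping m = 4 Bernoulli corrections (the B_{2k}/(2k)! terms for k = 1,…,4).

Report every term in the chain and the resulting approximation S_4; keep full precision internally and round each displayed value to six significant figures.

S_4 ≈ 0.0821825

Integral: ∫_2^20 1/x^4 dx = 0.0416250.
Boundary: ½(f(2) + f(20)) = ½(0.0625000 + 6.25000e-06) = 0.0312531.
Running total after boundary: 0.0728781.
Correction k=1: B_{2}/2! · (f^{(1)}(20) − f^{(1)}(2)) = 1/12 · (-1.25000e-06 − (-0.125000)) = 0.0104166.
After k=1: 0.0832947.
Correction k=2: B_{4}/4! · (f^{(3)}(20) − f^{(3)}(2)) = −1/720 · (-9.37500e-08 − (-0.937500)) = -0.00130208.
After k=2: 0.0819926.
Correction k=3: B_{6}/6! · (f^{(5)}(20) − f^{(5)}(2)) = 1/30240 · (-1.31250e-08 − (-13.1250)) = 0.000434028.
After k=3: 0.0824266.
Correction k=4: B_{8}/8! · (f^{(7)}(20) − f^{(7)}(2)) = −1/1209600 · (-2.95313e-09 − (-295.312)) = -0.000244141.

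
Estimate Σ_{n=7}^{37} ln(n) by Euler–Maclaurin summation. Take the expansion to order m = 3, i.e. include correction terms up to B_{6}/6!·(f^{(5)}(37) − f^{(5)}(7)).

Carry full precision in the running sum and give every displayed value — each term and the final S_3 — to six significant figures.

S_3 ≈ 92.7514

∫_7^37 ln(x) dx evaluates to 89.9826.
Endpoint term: (f(7) + f(37))/2 = (1.94591 + 3.61092)/2 = 2.77841.
Integral + boundary = 92.7610.
Order-1 term: 1/12 · (0.0270270 − 0.142857) = -0.00965251.
After k=1: 92.7514.
Order-2 term: −1/720 · (3.94843e-05 − 0.00583090) = 8.04364e-06.
After k=2: 92.7514.
Order-3 term: 1/30240 · (3.46101e-07 − 0.00142798) = -4.72100e-08.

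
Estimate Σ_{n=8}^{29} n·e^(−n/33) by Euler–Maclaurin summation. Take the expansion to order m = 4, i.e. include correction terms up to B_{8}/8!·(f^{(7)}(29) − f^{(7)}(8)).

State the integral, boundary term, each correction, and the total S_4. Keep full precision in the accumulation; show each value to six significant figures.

S_4 ≈ 221.171

Integral: ∫_8^29 x·e^(−x/33) dx = 212.055.
½[f(8) + f(29)] = ½[6.27779 + 12.0433] = 9.16054.
So far: 221.216.
Correction k=1: B_{2}/2! · (f^{(1)}(29) − f^{(1)}(8)) = 1/12 · (0.0503377 − 0.594487) = -0.0453458.
Partial sum through k=1: 221.171.
Correction k=2: B_{4}/4! · (f^{(3)}(29) − f^{(3)}(8)) = −1/720 · (0.000808916 − 0.00198708) = 1.63634e-06.
Partial sum through k=2: 221.171.
Correction k=3: B_{6}/6! · (f^{(5)}(29) − f^{(5)}(8)) = 1/30240 · (1.44317e-06 − 3.14808e-06) = -5.63796e-11.
Partial sum through k=3: 221.171.
Correction k=4: B_{8}/8! · (f^{(7)}(29) − f^{(7)}(8)) = −1/1209600 · (1.96834e-09 − 4.10605e-09) = 1.76728e-15.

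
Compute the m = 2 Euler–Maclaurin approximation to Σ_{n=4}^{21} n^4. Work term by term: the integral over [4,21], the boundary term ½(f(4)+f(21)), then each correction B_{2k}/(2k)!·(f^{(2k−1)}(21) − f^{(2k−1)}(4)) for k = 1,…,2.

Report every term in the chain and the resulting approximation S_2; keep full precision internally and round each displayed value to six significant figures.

S_2 ≈ 917049

The integral term ∫_4^21 x^4 dx = 816615.
Endpoint term: (f(4) + f(21))/2 = (256.000 + 194481)/2 = 97368.5.
Integral + boundary = 913984.
Order-1 term: 1/12 · (37044.0 − 256.000) = 3065.67.
Partial sum through k=1: 917050.
Order-2 term: −1/720 · (504.000 − 96.0000) = -0.566667.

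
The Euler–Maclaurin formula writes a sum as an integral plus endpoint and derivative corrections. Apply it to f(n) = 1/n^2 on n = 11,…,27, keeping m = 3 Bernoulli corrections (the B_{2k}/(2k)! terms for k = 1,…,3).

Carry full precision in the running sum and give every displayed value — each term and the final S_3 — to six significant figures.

S_3 ≈ 0.0588067

∫_11^27 1/x^2 dx evaluates to 0.0538721.
Endpoint term: (f(11) + f(27))/2 = (0.00826446 + 0.00137174)/2 = 0.00481810.
Integral + boundary = 0.0586902.
Correction k=1: B_{2}/2! · (f^{(1)}(27) − f^{(1)}(11)) = 1/12 · (-0.000101611 − (-0.00150263)) = 0.000116752.
Running total after k=1: 0.0588069.
Correction k=2: B_{4}/4! · (f^{(3)}(27) − f^{(3)}(11)) = −1/720 · (-1.67260e-06 − (-0.000149021)) = -2.04651e-07.
Running total after k=2: 0.0588067.
Correction k=3: B_{6}/6! · (f^{(5)}(27) − f^{(5)}(11)) = 1/30240 · (-6.88313e-08 − (-3.69474e-05)) = 1.21953e-09.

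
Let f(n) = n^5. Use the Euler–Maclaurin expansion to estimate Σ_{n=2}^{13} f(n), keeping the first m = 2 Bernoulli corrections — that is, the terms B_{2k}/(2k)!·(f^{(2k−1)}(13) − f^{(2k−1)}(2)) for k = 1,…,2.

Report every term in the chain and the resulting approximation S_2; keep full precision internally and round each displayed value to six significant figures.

The integral term ∫_2^13 x^5 dx = 804458.
Boundary: ½(f(2) + f(13)) = ½(32.0000 + 371293) = 185662.
Integral + boundary = 990120.
k=1: B_{2}/(2)! × [f^{(1)}(13) − f^{(1)}(2)] = 1/12 × (142805 − 80.0000) = 11893.8.
Running total after k=1: 1.00201e+06.
k=2: B_{4}/(4)! × [f^{(3)}(13) − f^{(3)}(2)] = −1/720 × (10140.0 − 240.000) = -13.7500.

S_2 ≈ 1.00200e+06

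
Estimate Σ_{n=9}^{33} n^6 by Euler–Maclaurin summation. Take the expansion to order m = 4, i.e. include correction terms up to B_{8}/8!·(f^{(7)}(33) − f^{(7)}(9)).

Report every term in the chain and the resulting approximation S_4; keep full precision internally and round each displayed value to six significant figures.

S_4 ≈ 6.75320e+09

Integral: ∫_9^33 x^6 dx = 6.08767e+09.
Endpoint term: (f(9) + f(33))/2 = (531441 + 1.29147e+09)/2 = 6.46000e+08.
Running total after boundary: 6.73367e+09.
Order-1 term: 1/12 · (2.34812e+08 − 354294) = 1.95382e+07.
After k=1: 6.75320e+09.
Order-2 term: −1/720 · (4.31244e+06 − 87480.0) = -5868.00.
After k=2: 6.75320e+09.
Order-3 term: 1/30240 · (23760.0 − 6480.00) = 0.571429.
After k=3: 6.75320e+09.
Order-4 term: −1/1209600 · (0.00000 − 0.00000) = 0.00000.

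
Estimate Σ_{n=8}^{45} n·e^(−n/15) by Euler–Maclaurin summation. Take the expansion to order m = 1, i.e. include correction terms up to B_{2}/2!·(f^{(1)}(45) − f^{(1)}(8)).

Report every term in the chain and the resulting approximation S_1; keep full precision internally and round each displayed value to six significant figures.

The integral term ∫_8^45 x·e^(−x/15) dx = 157.585.
Boundary: ½(f(8) + f(45)) = ½(4.69317 + 2.24042) = 3.46679.
Integral + boundary = 161.051.
Correction k=1: B_{2}/2! · (f^{(1)}(45) − f^{(1)}(8)) = 1/12 · (-0.0995741 − 0.273768) = -0.0311119.

S_1 ≈ 161.020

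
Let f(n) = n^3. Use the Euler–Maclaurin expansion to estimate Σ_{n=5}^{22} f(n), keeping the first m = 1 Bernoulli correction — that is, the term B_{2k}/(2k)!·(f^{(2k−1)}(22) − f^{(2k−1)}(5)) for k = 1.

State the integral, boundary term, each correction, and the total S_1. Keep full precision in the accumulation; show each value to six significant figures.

S_1 ≈ 63909.0

The integral term ∫_5^22 x^3 dx = 58407.8.
Endpoint term: (f(5) + f(22))/2 = (125.000 + 10648.0)/2 = 5386.50.
Integral + boundary = 63794.2.
Order-1 term: 1/12 · (1452.00 − 75.0000) = 114.750.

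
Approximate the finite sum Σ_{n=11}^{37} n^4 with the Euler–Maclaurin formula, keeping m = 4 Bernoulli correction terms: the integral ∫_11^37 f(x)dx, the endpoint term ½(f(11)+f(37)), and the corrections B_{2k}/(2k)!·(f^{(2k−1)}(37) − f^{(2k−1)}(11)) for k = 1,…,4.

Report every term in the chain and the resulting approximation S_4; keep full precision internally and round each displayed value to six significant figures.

∫_11^37 x^4 dx evaluates to 1.38366e+07.
Boundary: ½(f(11) + f(37)) = ½(14641.0 + 1.87416e+06) = 944401.
Running total after boundary: 1.47810e+07.
Correction k=1: B_{2}/2! · (f^{(1)}(37) − f^{(1)}(11)) = 1/12 · (202612 − 5324.00) = 16440.7.
Partial sum through k=1: 1.47974e+07.
Correction k=2: B_{4}/4! · (f^{(3)}(37) − f^{(3)}(11)) = −1/720 · (888.000 − 264.000) = -0.866667.
Partial sum through k=2: 1.47974e+07.
Correction k=3: B_{6}/6! · (f^{(5)}(37) − f^{(5)}(11)) = 1/30240 · (0.00000 − 0.00000) = 0.00000.
Partial sum through k=3: 1.47974e+07.
Correction k=4: B_{8}/8! · (f^{(7)}(37) − f^{(7)}(11)) = −1/1209600 · (0.00000 − 0.00000) = 0.00000.

S_4 ≈ 1.47974e+07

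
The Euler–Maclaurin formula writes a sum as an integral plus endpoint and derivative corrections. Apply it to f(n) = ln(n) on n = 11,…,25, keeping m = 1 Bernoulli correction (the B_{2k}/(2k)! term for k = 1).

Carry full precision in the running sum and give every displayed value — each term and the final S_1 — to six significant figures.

S_1 ≈ 42.8992

The integral term ∫_11^25 ln(x) dx = 40.0950.
½[f(11) + f(25)] = ½[2.39790 + 3.21888] = 2.80839.
So far: 42.9034.
Order-1 term: 1/12 · (0.0400000 − 0.0909091) = -0.00424242.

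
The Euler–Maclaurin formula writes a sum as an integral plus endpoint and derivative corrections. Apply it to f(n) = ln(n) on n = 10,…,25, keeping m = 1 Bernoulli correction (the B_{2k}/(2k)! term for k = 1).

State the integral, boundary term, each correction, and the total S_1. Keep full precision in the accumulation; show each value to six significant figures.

The integral term ∫_10^25 ln(x) dx = 42.4460.
½[f(10) + f(25)] = ½[2.30259 + 3.21888] = 2.76073.
Integral + boundary = 45.2068.
Correction k=1: B_{2}/2! · (f^{(1)}(25) − f^{(1)}(10)) = 1/12 · (0.0400000 − 0.100000) = -0.00500000.

S_1 ≈ 45.2018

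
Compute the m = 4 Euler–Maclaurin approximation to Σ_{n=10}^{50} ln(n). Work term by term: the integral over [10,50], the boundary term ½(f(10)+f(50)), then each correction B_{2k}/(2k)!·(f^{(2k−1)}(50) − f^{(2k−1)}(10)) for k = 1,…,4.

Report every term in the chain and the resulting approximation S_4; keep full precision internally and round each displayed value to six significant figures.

Integral: ∫_10^50 ln(x) dx = 132.575.
Endpoint term: (f(10) + f(50))/2 = (2.30259 + 3.91202)/2 = 3.10730.
Integral + boundary = 135.683.
Order-1 term: 1/12 · (0.0200000 − 0.100000) = -0.00666667.
Running total after k=1: 135.676.
Order-2 term: −1/720 · (1.60000e-05 − 0.00200000) = 2.75556e-06.
Running total after k=2: 135.676.
Order-3 term: 1/30240 · (7.68000e-08 − 0.000240000) = -7.93397e-09.
Running total after k=3: 135.676.
Order-4 term: −1/1209600 · (9.21600e-10 − 7.20000e-05) = 5.95230e-11.

S_4 ≈ 135.676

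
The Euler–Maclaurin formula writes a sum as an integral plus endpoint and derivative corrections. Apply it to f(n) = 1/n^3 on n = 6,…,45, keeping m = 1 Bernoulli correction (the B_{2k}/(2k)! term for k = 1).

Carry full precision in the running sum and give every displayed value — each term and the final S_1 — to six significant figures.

Integral: ∫_6^45 1/x^3 dx = 0.0136420.
Endpoint term: (f(6) + f(45))/2 = (0.00462963 + 1.09739e-05)/2 = 0.00232030.
So far: 0.0159623.
Order-1 term: 1/12 · (-7.31596e-07 − (-0.00231481)) = 0.000192840.

S_1 ≈ 0.0161551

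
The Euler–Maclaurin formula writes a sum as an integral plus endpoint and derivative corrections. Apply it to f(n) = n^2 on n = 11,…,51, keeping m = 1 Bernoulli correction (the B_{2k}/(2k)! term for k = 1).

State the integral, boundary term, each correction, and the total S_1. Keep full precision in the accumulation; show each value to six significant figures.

∫_11^51 x^2 dx evaluates to 43773.3.
Boundary: ½(f(11) + f(51)) = ½(121.000 + 2601.00) = 1361.00.
Integral + boundary = 45134.3.
Correction k=1: B_{2}/2! · (f^{(1)}(51) − f^{(1)}(11)) = 1/12 · (102.000 − 22.0000) = 6.66667.

S_1 ≈ 45141.0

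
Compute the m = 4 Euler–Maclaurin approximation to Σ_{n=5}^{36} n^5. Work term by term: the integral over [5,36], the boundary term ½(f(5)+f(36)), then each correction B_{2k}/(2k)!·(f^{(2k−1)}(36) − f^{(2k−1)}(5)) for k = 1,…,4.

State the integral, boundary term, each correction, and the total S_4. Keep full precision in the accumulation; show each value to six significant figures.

∫_5^36 x^5 dx evaluates to 3.62794e+08.
½[f(5) + f(36)] = ½[3125.00 + 6.04662e+07] = 3.02347e+07.
So far: 3.93029e+08.
Order-1 term: 1/12 · (8.39808e+06 − 3125.00) = 699580.
After k=1: 3.93729e+08.
Order-2 term: −1/720 · (77760.0 − 1500.00) = -105.917.
After k=2: 3.93729e+08.
Order-3 term: 1/30240 · (120.000 − 120.000) = 0.00000.
After k=3: 3.93729e+08.
Order-4 term: −1/1209600 · (0.00000 − 0.00000) = 0.00000.

S_4 ≈ 3.93729e+08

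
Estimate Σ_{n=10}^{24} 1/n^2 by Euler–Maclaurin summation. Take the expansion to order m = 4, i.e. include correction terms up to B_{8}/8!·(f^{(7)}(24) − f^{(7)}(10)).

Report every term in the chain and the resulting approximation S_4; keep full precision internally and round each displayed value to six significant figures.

S_4 ≈ 0.0643557

∫_10^24 1/x^2 dx evaluates to 0.0583333.
Endpoint term: (f(10) + f(24))/2 = (0.0100000 + 0.00173611)/2 = 0.00586806.
Integral + boundary = 0.0642014.
k=1: B_{2}/(2)! × [f^{(1)}(24) − f^{(1)}(10)] = 1/12 × (-0.000144676 − (-0.00200000)) = 0.000154610.
Running total after k=1: 0.0643560.
k=2: B_{4}/(4)! × [f^{(3)}(24) − f^{(3)}(10)] = −1/720 × (-3.01408e-06 − (-0.000240000)) = -3.29147e-07.
Running total after k=2: 0.0643557.
k=3: B_{6}/(6)! × [f^{(5)}(24) − f^{(5)}(10)] = 1/30240 × (-1.56983e-07 − (-7.20000e-05)) = 2.37576e-09.
Running total after k=3: 0.0643557.
k=4: B_{8}/(8)! × [f^{(7)}(24) − f^{(7)}(10)] = −1/1209600 × (-1.52623e-08 − (-4.03200e-05)) = -3.33207e-11.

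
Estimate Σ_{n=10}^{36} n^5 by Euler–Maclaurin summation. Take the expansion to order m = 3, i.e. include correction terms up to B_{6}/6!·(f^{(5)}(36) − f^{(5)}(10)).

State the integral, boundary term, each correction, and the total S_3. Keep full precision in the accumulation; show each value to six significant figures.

The integral term ∫_10^36 x^5 dx = 3.62630e+08.
½[f(10) + f(36)] = ½[100000 + 6.04662e+07] = 3.02831e+07.
So far: 3.92913e+08.
Order-1 term: 1/12 · (8.39808e+06 − 50000.0) = 695673.
Running total after k=1: 3.93609e+08.
Order-2 term: −1/720 · (77760.0 − 6000.00) = -99.6667.
Running total after k=2: 3.93609e+08.
Order-3 term: 1/30240 · (120.000 − 120.000) = 0.00000.

S_3 ≈ 3.93609e+08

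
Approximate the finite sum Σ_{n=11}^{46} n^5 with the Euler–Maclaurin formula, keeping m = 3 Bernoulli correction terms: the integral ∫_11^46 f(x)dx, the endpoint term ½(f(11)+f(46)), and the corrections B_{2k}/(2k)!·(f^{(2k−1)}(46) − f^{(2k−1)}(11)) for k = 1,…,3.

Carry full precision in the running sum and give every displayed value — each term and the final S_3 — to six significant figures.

S_3 ≈ 1.68368e+09

The integral term ∫_11^46 x^5 dx = 1.57875e+09.
½[f(11) + f(46)] = ½[161051 + 2.05963e+08] = 1.03062e+08.
So far: 1.68182e+09.
Order-1 term: 1/12 · (2.23873e+07 − 73205.0) = 1.85951e+06.
Partial sum through k=1: 1.68368e+09.
Order-2 term: −1/720 · (126960 − 7260.00) = -166.250.
Partial sum through k=2: 1.68368e+09.
Order-3 term: 1/30240 · (120.000 − 120.000) = 0.00000.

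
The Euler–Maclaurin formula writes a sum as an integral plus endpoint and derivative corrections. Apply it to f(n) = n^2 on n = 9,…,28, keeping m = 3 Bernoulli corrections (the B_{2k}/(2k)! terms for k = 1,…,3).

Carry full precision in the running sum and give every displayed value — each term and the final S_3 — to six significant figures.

Integral: ∫_9^28 x^2 dx = 7074.33.
½[f(9) + f(28)] = ½[81.0000 + 784.000] = 432.500.
Integral + boundary = 7506.83.
k=1: B_{2}/(2)! × [f^{(1)}(28) − f^{(1)}(9)] = 1/12 × (56.0000 − 18.0000) = 3.16667.
Partial sum through k=1: 7510.00.
k=2: B_{4}/(4)! × [f^{(3)}(28) − f^{(3)}(9)] = −1/720 × (0.00000 − 0.00000) = 0.00000.
Partial sum through k=2: 7510.00.
k=3: B_{6}/(6)! × [f^{(5)}(28) − f^{(5)}(9)] = 1/30240 × (0.00000 − 0.00000) = 0.00000.

S_3 ≈ 7510.00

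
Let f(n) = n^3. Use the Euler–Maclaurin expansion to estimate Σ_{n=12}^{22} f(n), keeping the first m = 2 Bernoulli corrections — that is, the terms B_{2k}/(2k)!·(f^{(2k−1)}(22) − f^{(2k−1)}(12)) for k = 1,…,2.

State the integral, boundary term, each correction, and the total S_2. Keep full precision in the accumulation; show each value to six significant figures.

The integral term ∫_12^22 x^3 dx = 53380.0.
½[f(12) + f(22)] = ½[1728.00 + 10648.0] = 6188.00.
Running total after boundary: 59568.0.
Correction k=1: B_{2}/2! · (f^{(1)}(22) − f^{(1)}(12)) = 1/12 · (1452.00 − 432.000) = 85.0000.
Running total after k=1: 59653.0.
Correction k=2: B_{4}/4! · (f^{(3)}(22) − f^{(3)}(12)) = −1/720 · (6.00000 − 6.00000) = 0.00000.

S_2 ≈ 59653.0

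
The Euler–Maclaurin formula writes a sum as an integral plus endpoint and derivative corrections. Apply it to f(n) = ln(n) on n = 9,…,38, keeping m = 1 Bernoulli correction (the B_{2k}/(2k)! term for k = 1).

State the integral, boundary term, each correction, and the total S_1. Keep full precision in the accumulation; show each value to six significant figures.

S_1 ≈ 92.3636

Integral: ∫_9^38 ln(x) dx = 89.4533.
Boundary: ½(f(9) + f(38)) = ½(2.19722 + 3.63759) = 2.91741.
Running total after boundary: 92.3707.
Order-1 term: 1/12 · (0.0263158 − 0.111111) = -0.00706628.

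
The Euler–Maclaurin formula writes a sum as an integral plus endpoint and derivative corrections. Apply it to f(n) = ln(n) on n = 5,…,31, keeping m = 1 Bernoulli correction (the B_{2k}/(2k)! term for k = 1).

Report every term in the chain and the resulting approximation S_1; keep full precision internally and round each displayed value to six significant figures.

The integral term ∫_5^31 ln(x) dx = 72.4064.
Endpoint term: (f(5) + f(31))/2 = (1.60944 + 3.43399)/2 = 2.52171.
Running total after boundary: 74.9281.
Correction k=1: B_{2}/2! · (f^{(1)}(31) − f^{(1)}(5)) = 1/12 · (0.0322581 − 0.200000) = -0.0139785.

S_1 ≈ 74.9141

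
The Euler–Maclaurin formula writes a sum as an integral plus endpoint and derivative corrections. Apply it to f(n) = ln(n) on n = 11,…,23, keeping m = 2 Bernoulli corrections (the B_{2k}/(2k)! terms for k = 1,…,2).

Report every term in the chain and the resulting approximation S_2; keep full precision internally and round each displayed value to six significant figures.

Integral: ∫_11^23 ln(x) dx = 33.7395.
½[f(11) + f(23)] = ½[2.39790 + 3.13549] = 2.76669.
Integral + boundary = 36.5062.
Correction k=1: B_{2}/2! · (f^{(1)}(23) − f^{(1)}(11)) = 1/12 · (0.0434783 − 0.0909091) = -0.00395257.
Running total after k=1: 36.5023.
Correction k=2: B_{4}/4! · (f^{(3)}(23) − f^{(3)}(11)) = −1/720 · (0.000164379 − 0.00150263) = 1.85868e-06.

S_2 ≈ 36.5023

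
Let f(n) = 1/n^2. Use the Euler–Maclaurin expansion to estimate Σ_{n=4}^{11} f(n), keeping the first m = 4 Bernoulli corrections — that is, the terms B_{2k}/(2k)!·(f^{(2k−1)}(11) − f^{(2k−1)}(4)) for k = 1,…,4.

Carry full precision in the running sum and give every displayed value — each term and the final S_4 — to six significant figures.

∫_4^11 1/x^2 dx evaluates to 0.159091.
½[f(4) + f(11)] = ½[0.0625000 + 0.00826446] = 0.0353822.
So far: 0.194473.
Order-1 term: 1/12 · (-0.00150263 − (-0.0312500)) = 0.00247895.
After k=1: 0.196952.
Order-2 term: −1/720 · (-0.000149021 − (-0.0234375)) = -3.23451e-05.
After k=2: 0.196920.
Order-3 term: 1/30240 · (-3.69474e-05 − (-0.0439453)) = 1.45200e-06.
After k=3: 0.196921.
Order-4 term: −1/1209600 · (-1.70996e-05 − (-0.153809)) = -1.27142e-07.

S_4 ≈ 0.196921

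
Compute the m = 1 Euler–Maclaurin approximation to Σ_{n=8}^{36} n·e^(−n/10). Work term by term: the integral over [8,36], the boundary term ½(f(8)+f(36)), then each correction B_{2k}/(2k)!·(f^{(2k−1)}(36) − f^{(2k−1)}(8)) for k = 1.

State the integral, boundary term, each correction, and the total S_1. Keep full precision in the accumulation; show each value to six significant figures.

S_1 ≈ 70.5860

∫_8^36 x·e^(−x/10) dx evaluates to 68.3103.
Endpoint term: (f(8) + f(36))/2 = (3.59463 + 0.983654)/2 = 2.28914.
Integral + boundary = 70.5994.
Order-1 term: 1/12 · (-0.0710417 − 0.0898658) = -0.0134090.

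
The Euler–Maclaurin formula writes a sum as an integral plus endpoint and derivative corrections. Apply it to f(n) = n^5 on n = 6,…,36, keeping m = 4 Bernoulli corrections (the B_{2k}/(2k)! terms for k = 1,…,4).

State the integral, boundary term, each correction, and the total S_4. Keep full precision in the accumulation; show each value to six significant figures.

The integral term ∫_6^36 x^5 dx = 3.62789e+08.
Endpoint term: (f(6) + f(36))/2 = (7776.00 + 6.04662e+07)/2 = 3.02370e+07.
Integral + boundary = 3.93026e+08.
k=1: B_{2}/(2)! × [f^{(1)}(36) − f^{(1)}(6)] = 1/12 × (8.39808e+06 − 6480.00) = 699300.
After k=1: 3.93726e+08.
k=2: B_{4}/(4)! × [f^{(3)}(36) − f^{(3)}(6)] = −1/720 × (77760.0 − 2160.00) = -105.000.
After k=2: 3.93725e+08.
k=3: B_{6}/(6)! × [f^{(5)}(36) − f^{(5)}(6)] = 1/30240 × (120.000 − 120.000) = 0.00000.
After k=3: 3.93725e+08.
k=4: B_{8}/(8)! × [f^{(7)}(36) − f^{(7)}(6)] = −1/1209600 × (0.00000 − 0.00000) = 0.00000.

S_4 ≈ 3.93725e+08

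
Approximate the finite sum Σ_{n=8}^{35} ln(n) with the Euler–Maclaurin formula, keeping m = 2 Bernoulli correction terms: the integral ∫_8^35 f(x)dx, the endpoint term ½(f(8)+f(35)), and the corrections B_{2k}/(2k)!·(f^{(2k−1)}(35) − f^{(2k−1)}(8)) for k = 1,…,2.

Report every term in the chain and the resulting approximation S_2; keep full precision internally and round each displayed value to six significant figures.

∫_8^35 ln(x) dx evaluates to 80.8016.
Endpoint term: (f(8) + f(35))/2 = (2.07944 + 3.55535)/2 = 2.81739.
Integral + boundary = 83.6190.
k=1: B_{2}/(2)! × [f^{(1)}(35) − f^{(1)}(8)] = 1/12 × (0.0285714 − 0.125000) = -0.00803571.
After k=1: 83.6110.
k=2: B_{4}/(4)! × [f^{(3)}(35) − f^{(3)}(8)] = −1/720 × (4.66472e-05 − 0.00390625) = 5.36056e-06.

S_2 ≈ 83.6110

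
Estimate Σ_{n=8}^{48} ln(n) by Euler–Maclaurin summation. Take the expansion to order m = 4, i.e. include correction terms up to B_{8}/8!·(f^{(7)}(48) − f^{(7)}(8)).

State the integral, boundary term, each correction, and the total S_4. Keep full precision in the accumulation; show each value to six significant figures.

S_4 ≈ 132.149

Integral: ∫_8^48 ln(x) dx = 129.182.
Boundary: ½(f(8) + f(48)) = ½(2.07944 + 3.87120) = 2.97532.
So far: 132.157.
Order-1 term: 1/12 · (0.0208333 − 0.125000) = -0.00868056.
After k=1: 132.149.
Order-2 term: −1/720 · (1.80845e-05 − 0.00390625) = 5.40023e-06.
After k=2: 132.149.
Order-3 term: 1/30240 · (9.41901e-08 − 0.000732422) = -2.42172e-08.
After k=3: 132.149.
Order-4 term: −1/1209600 · (1.22643e-09 − 0.000343323) = 2.83831e-10.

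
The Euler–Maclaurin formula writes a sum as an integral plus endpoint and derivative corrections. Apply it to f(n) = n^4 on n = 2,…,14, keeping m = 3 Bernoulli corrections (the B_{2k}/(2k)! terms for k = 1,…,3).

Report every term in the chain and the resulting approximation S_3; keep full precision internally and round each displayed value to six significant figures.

S_3 ≈ 127686

Integral: ∫_2^14 x^4 dx = 107558.
Endpoint term: (f(2) + f(14))/2 = (16.0000 + 38416.0)/2 = 19216.0.
Running total after boundary: 126774.
Order-1 term: 1/12 · (10976.0 − 32.0000) = 912.000.
After k=1: 127686.
Order-2 term: −1/720 · (336.000 − 48.0000) = -0.400000.
After k=2: 127686.
Order-3 term: 1/30240 · (0.00000 − 0.00000) = 0.00000.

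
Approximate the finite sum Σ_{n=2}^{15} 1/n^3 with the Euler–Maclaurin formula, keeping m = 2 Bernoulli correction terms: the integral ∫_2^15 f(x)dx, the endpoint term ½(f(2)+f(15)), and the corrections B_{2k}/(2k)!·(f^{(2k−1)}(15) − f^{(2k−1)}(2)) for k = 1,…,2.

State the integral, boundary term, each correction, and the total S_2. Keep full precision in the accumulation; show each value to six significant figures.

The integral term ∫_2^15 1/x^3 dx = 0.122778.
Endpoint term: (f(2) + f(15))/2 = (0.125000 + 0.000296296)/2 = 0.0626481.
So far: 0.185426.
k=1: B_{2}/(2)! × [f^{(1)}(15) − f^{(1)}(2)] = 1/12 × (-5.92593e-05 − (-0.187500)) = 0.0156201.
After k=1: 0.201046.
k=2: B_{4}/(4)! × [f^{(3)}(15) − f^{(3)}(2)] = −1/720 × (-5.26749e-06 − (-0.937500)) = -0.00130208.

S_2 ≈ 0.199744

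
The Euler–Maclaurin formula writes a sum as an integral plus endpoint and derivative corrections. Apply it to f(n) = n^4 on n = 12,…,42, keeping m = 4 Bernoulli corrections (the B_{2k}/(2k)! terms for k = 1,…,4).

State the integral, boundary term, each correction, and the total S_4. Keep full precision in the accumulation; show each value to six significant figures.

S_4 ≈ 2.76788e+07

The integral term ∫_12^42 x^4 dx = 2.60885e+07.
Endpoint term: (f(12) + f(42))/2 = (20736.0 + 3.11170e+06)/2 = 1.56622e+06.
Integral + boundary = 2.76547e+07.
k=1: B_{2}/(2)! × [f^{(1)}(42) − f^{(1)}(12)] = 1/12 × (296352 − 6912.00) = 24120.0.
Partial sum through k=1: 2.76788e+07.
k=2: B_{4}/(4)! × [f^{(3)}(42) − f^{(3)}(12)] = −1/720 × (1008.00 − 288.000) = -1.00000.
Partial sum through k=2: 2.76788e+07.
k=3: B_{6}/(6)! × [f^{(5)}(42) − f^{(5)}(12)] = 1/30240 × (0.00000 − 0.00000) = 0.00000.
Partial sum through k=3: 2.76788e+07.
k=4: B_{8}/(8)! × [f^{(7)}(42) − f^{(7)}(12)] = −1/1209600 × (0.00000 − 0.00000) = 0.00000.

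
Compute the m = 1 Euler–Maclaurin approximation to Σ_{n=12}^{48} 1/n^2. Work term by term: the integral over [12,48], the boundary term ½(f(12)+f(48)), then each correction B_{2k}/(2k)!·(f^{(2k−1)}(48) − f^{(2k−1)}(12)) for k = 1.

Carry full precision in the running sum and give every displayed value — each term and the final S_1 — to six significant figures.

∫_12^48 1/x^2 dx evaluates to 0.0625000.
½[f(12) + f(48)] = ½[0.00694444 + 0.000434028] = 0.00368924.
Running total after boundary: 0.0661892.
Correction k=1: B_{2}/2! · (f^{(1)}(48) − f^{(1)}(12)) = 1/12 · (-1.80845e-05 − (-0.00115741)) = 9.49436e-05.

S_1 ≈ 0.0662842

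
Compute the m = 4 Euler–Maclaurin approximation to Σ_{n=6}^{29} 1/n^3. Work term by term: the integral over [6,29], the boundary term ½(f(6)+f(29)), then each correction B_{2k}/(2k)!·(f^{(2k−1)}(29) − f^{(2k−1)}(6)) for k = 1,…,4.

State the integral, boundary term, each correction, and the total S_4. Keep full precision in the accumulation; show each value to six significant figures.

The integral term ∫_6^29 1/x^3 dx = 0.0132944.
½[f(6) + f(29)] = ½[0.00462963 + 4.10021e-05] = 0.00233532.
Integral + boundary = 0.0156297.
k=1: B_{2}/(2)! × [f^{(1)}(29) − f^{(1)}(6)] = 1/12 × (-4.24160e-06 − (-0.00231481)) = 0.000192548.
Running total after k=1: 0.0158222.
k=2: B_{4}/(4)! × [f^{(3)}(29) − f^{(3)}(6)] = −1/720 × (-1.00870e-07 − (-0.00128601)) = -1.78598e-06.
Running total after k=2: 0.0158204.
k=3: B_{6}/(6)! × [f^{(5)}(29) − f^{(5)}(6)] = 1/30240 × (-5.03752e-09 − (-0.00150034)) = 4.96143e-08.
Running total after k=3: 0.0158205.
k=4: B_{8}/(8)! × [f^{(7)}(29) − f^{(7)}(6)] = −1/1209600 × (-4.31274e-10 − (-0.00300069)) = -2.48073e-09.

S_4 ≈ 0.0158205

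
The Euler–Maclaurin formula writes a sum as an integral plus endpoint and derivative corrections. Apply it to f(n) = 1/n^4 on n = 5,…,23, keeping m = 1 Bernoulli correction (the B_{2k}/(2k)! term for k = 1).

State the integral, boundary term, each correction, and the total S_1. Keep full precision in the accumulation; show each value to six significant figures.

The integral term ∫_5^23 1/x^4 dx = 0.00263927.
Endpoint term: (f(5) + f(23))/2 = (0.00160000 + 3.57346e-06)/2 = 0.000801787.
Integral + boundary = 0.00344106.
Correction k=1: B_{2}/2! · (f^{(1)}(23) − f^{(1)}(5)) = 1/12 · (-6.21471e-07 − (-0.00128000)) = 0.000106615.

S_1 ≈ 0.00354767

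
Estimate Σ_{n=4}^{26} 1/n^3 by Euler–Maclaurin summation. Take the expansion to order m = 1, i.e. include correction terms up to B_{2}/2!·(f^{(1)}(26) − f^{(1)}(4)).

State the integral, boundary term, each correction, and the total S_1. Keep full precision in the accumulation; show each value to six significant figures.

∫_4^26 1/x^3 dx evaluates to 0.0305104.
½[f(4) + f(26)] = ½[0.0156250 + 5.68958e-05] = 0.00784095.
Running total after boundary: 0.0383513.
Correction k=1: B_{2}/2! · (f^{(1)}(26) − f^{(1)}(4)) = 1/12 · (-6.56490e-06 − (-0.0117188)) = 0.000976015.

S_1 ≈ 0.0393273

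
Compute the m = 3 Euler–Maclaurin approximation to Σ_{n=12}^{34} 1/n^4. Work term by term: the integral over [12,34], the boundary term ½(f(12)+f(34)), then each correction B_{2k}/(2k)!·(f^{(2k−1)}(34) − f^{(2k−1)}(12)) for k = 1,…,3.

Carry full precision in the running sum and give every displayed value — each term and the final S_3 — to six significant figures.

The integral term ∫_12^34 1/x^4 dx = 0.000184420.
Endpoint term: (f(12) + f(34))/2 = (4.82253e-05 + 7.48315e-07)/2 = 2.44868e-05.
So far: 0.000208907.
k=1: B_{2}/(2)! × [f^{(1)}(34) − f^{(1)}(12)] = 1/12 × (-8.80370e-08 − (-1.60751e-05)) = 1.33226e-06.
Running total after k=1: 0.000210239.
k=2: B_{4}/(4)! × [f^{(3)}(34) − f^{(3)}(12)] = −1/720 × (-2.28470e-09 − (-3.34898e-06)) = -4.64819e-09.
Running total after k=2: 0.000210235.
k=3: B_{6}/(6)! × [f^{(5)}(34) − f^{(5)}(12)] = 1/30240 × (-1.10677e-10 − (-1.30238e-06)) = 4.30645e-11.

S_3 ≈ 0.000210235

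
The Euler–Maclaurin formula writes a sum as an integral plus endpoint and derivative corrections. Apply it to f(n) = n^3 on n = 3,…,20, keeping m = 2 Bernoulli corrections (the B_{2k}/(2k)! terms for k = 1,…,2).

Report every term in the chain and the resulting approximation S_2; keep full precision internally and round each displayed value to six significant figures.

∫_3^20 x^3 dx evaluates to 39979.8.
½[f(3) + f(20)] = ½[27.0000 + 8000.00] = 4013.50.
Integral + boundary = 43993.2.
Correction k=1: B_{2}/2! · (f^{(1)}(20) − f^{(1)}(3)) = 1/12 · (1200.00 − 27.0000) = 97.7500.
Partial sum through k=1: 44091.0.
Correction k=2: B_{4}/4! · (f^{(3)}(20) − f^{(3)}(3)) = −1/720 · (6.00000 − 6.00000) = 0.00000.

S_2 ≈ 44091.0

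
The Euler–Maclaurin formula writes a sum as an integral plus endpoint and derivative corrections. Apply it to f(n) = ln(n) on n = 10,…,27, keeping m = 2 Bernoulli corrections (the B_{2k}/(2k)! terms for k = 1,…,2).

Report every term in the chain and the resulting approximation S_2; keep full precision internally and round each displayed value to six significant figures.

∫_10^27 ln(x) dx evaluates to 48.9617.
Endpoint term: (f(10) + f(27))/2 = (2.30259 + 3.29584)/2 = 2.79921.
So far: 51.7610.
Correction k=1: B_{2}/2! · (f^{(1)}(27) − f^{(1)}(10)) = 1/12 · (0.0370370 − 0.100000) = -0.00524691.
After k=1: 51.7557.
Correction k=2: B_{4}/4! · (f^{(3)}(27) − f^{(3)}(10)) = −1/720 · (0.000101611 − 0.00200000) = 2.63665e-06.

S_2 ≈ 51.7557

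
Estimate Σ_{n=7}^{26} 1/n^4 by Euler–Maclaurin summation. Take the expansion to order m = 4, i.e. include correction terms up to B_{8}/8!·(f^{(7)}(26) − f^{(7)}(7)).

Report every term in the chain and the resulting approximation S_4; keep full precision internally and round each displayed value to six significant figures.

The integral term ∫_7^26 1/x^4 dx = 0.000952852.
½[f(7) + f(26)] = ½[0.000416493 + 2.18830e-06] = 0.000209341.
So far: 0.00116219.
Order-1 term: 1/12 · (-3.36661e-07 − (-0.000237996)) = 1.98050e-05.
After k=1: 0.00118200.
Order-2 term: −1/720 · (-1.49406e-08 − (-0.000145712)) = -2.02357e-07.
After k=2: 0.00118180.
Order-3 term: 1/30240 · (-1.23768e-09 − (-0.000166528)) = 5.50683e-09.
After k=3: 0.00118180.
Order-4 term: −1/1209600 · (-1.64780e-10 − (-0.000305868)) = -2.52867e-10.

S_4 ≈ 0.00118180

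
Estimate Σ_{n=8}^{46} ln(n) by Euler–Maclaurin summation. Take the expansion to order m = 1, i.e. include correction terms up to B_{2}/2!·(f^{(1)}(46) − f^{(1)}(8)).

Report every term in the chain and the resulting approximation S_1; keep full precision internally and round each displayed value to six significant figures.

S_1 ≈ 124.427

∫_8^46 ln(x) dx evaluates to 121.482.
Endpoint term: (f(8) + f(46))/2 = (2.07944 + 3.82864)/2 = 2.95404.
Integral + boundary = 124.436.
k=1: B_{2}/(2)! × [f^{(1)}(46) − f^{(1)}(8)] = 1/12 × (0.0217391 − 0.125000) = -0.00860507.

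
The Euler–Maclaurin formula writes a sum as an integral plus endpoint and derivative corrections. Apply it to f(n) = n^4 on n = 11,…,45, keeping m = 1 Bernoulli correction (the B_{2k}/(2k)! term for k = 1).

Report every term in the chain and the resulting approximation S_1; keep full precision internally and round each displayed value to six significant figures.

The integral term ∫_11^45 x^4 dx = 3.68734e+07.
Endpoint term: (f(11) + f(45))/2 = (14641.0 + 4.10062e+06)/2 = 2.05763e+06.
So far: 3.89310e+07.
Correction k=1: B_{2}/2! · (f^{(1)}(45) − f^{(1)}(11)) = 1/12 · (364500 − 5324.00) = 29931.3.

S_1 ≈ 3.89610e+07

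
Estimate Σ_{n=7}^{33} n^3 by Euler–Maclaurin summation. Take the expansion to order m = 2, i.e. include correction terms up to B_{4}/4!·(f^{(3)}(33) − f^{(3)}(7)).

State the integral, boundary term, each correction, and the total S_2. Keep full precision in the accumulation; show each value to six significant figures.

S_2 ≈ 314280

Integral: ∫_7^33 x^3 dx = 295880.
Endpoint term: (f(7) + f(33))/2 = (343.000 + 35937.0)/2 = 18140.0.
Integral + boundary = 314020.
Order-1 term: 1/12 · (3267.00 − 147.000) = 260.000.
Partial sum through k=1: 314280.
Order-2 term: −1/720 · (6.00000 − 6.00000) = 0.00000.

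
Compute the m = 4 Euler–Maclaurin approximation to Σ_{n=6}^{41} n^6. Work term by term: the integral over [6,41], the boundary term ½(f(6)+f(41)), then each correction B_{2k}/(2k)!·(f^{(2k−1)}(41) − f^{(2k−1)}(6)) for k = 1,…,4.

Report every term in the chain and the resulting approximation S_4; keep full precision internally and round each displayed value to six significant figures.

∫_6^41 x^6 dx evaluates to 2.78220e+10.
½[f(6) + f(41)] = ½[46656.0 + 4.75010e+09] = 2.37508e+09.
Running total after boundary: 3.01971e+10.
k=1: B_{2}/(2)! × [f^{(1)}(41) − f^{(1)}(6)] = 1/12 × (6.95137e+08 − 46656.0) = 5.79242e+07.
Running total after k=1: 3.02550e+10.
k=2: B_{4}/(4)! × [f^{(3)}(41) − f^{(3)}(6)] = −1/720 × (8.27052e+06 − 25920.0) = -11450.8.
Running total after k=2: 3.02550e+10.
k=3: B_{6}/(6)! × [f^{(5)}(41) − f^{(5)}(6)] = 1/30240 × (29520.0 − 4320.00) = 0.833333.
Running total after k=3: 3.02550e+10.
k=4: B_{8}/(8)! × [f^{(7)}(41) − f^{(7)}(6)] = −1/1209600 × (0.00000 − 0.00000) = 0.00000.

S_4 ≈ 3.02550e+10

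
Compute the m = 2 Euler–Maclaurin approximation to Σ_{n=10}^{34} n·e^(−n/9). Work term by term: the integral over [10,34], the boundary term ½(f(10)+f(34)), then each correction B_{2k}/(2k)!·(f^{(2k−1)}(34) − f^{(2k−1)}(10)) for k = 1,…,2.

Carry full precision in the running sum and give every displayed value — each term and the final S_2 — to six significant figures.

∫_10^34 x·e^(−x/9) dx evaluates to 47.4400.
½[f(10) + f(34)] = ½[3.29193 + 0.777698] = 2.03481.
Running total after boundary: 49.4748.
Order-1 term: 1/12 · (-0.0635374 − (-0.0365770)) = -0.00224670.
After k=1: 49.4725.
Order-2 term: −1/720 · (-0.000219635 − 0.00767665) = 1.09671e-05.

S_2 ≈ 49.4725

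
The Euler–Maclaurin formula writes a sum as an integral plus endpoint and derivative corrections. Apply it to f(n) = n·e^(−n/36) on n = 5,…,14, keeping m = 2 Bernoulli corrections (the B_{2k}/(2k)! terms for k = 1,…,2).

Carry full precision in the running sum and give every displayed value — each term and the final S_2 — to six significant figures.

S_2 ≈ 71.4346

Integral: ∫_5^14 x·e^(−x/36) dx = 64.5421.
Endpoint term: (f(5) + f(14))/2 = (4.35162 + 9.48933)/2 = 6.92048.
Running total after boundary: 71.4625.
Order-1 term: 1/12 · (0.414217 − 0.749446) = -0.0279358.
Partial sum through k=1: 71.4346.
Order-2 term: −1/720 · (0.00136561 − 0.00192137) = 7.71883e-07.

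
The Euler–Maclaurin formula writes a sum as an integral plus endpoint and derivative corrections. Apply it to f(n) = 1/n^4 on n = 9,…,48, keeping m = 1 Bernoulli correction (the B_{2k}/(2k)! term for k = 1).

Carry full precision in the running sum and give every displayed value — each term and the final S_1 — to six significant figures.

∫_9^48 1/x^4 dx evaluates to 0.000454233.
Boundary: ½(f(9) + f(48)) = ½(0.000152416 + 1.88380e-07) = 7.63021e-05.
Integral + boundary = 0.000530535.
Order-1 term: 1/12 · (-1.56983e-08 − (-6.77404e-05)) = 5.64372e-06.

S_1 ≈ 0.000536179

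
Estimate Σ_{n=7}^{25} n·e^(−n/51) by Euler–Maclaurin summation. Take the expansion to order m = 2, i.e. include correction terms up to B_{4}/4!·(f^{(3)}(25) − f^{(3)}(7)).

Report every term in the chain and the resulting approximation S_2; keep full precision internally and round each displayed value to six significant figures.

S_2 ≈ 215.227

∫_7^25 x·e^(−x/51) dx evaluates to 204.556.
Endpoint term: (f(7) + f(25))/2 = (6.10224 + 15.3127)/2 = 10.7074.
So far: 215.264.
Correction k=1: B_{2}/2! · (f^{(1)}(25) − f^{(1)}(7)) = 1/12 · (0.312258 − 0.752096) = -0.0366532.
Running total after k=1: 215.227.
Correction k=2: B_{4}/4! · (f^{(3)}(25) − f^{(3)}(7)) = −1/720 · (0.000591031 − 0.000959474) = 5.11727e-07.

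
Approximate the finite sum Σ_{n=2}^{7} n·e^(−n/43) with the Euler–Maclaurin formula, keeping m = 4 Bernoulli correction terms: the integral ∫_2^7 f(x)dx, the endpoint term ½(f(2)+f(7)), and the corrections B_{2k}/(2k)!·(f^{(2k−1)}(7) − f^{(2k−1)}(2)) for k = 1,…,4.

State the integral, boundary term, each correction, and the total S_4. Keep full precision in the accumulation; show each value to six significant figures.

S_4 ≈ 23.9697

The integral term ∫_2^7 x·e^(−x/43) dx = 20.0575.
Boundary: ½(f(2) + f(7)) = ½(1.90911 + 5.94838) = 3.92875.
So far: 23.9863.
Order-1 term: 1/12 · (0.711435 − 0.910156) = -0.0165601.
Running total after k=1: 23.9697.
Order-2 term: −1/720 · (0.00130393 − 0.00152475) = 3.06690e-07.
Running total after k=2: 23.9697.
Order-3 term: 1/30240 · (1.20233e-06 − 1.38305e-06) = -5.97632e-12.
Running total after k=3: 23.9697.
Order-4 term: −1/1209600 · (9.19113e-10 − 1.05001e-09) = 1.08213e-16.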